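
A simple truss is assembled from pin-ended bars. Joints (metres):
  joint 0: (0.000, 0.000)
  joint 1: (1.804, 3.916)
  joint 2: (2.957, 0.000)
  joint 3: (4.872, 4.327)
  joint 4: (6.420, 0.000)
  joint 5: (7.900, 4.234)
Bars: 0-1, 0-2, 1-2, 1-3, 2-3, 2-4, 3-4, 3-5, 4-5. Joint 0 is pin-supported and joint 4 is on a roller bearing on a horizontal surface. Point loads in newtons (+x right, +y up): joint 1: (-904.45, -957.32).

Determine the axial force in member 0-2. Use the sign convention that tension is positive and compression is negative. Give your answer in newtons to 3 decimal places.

-333.213

N=6 nodes, M=9 members, R=3 reactions → 2N=12, M+R=12
member 0 (0-1): L=4.3116, (cx,cy)=(0.4184,0.9083)
member 1 (0-2): L=2.9570, (cx,cy)=(1.0000,0.0000)
member 2 (1-2): L=4.0822, (cx,cy)=(0.2824,-0.9593)
member 3 (1-3): L=3.0954, (cx,cy)=(0.9911,0.1328)
member 4 (2-3): L=4.7318, (cx,cy)=(0.4047,0.9144)
member 5 (2-4): L=3.4630, (cx,cy)=(1.0000,0.0000)
member 6 (3-4): L=4.5956, (cx,cy)=(0.3368,-0.9416)
member 7 (3-5): L=3.0294, (cx,cy)=(0.9995,-0.0307)
member 8 (4-5): L=4.4852, (cx,cy)=(0.3300,0.9440)
solve A·x = −loads:
  F[0-1] = -1365.2537 N (compression)
  F[0-2] = -333.2129 N (compression)
  F[1-2] = +328.2659 N (tension)
  F[1-3] = +242.6443 N (tension)
  F[2-3] = -344.3613 N (compression)
  F[2-4] = -101.1307 N (compression)
  F[3-4] = +300.2278 N (tension)
  F[3-5] = -0.0000 N (tension)
  F[4-5] = +0.0000 N (tension)
  Rx@0 = +904.4500 N
  Ry@0 = +1240.0024 N
  Ry@4 = -282.6824 N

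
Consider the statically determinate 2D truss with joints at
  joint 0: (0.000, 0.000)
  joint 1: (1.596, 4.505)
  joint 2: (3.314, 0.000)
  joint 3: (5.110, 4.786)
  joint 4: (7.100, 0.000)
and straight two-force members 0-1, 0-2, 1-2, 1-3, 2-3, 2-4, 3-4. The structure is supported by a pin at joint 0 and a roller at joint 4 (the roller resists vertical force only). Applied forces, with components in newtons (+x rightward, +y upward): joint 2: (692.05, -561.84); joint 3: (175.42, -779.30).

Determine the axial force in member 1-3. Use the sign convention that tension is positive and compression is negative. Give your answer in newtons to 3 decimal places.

-286.291

N=5 nodes, M=7 members, R=3 reactions → 2N=10, M+R=10
member 0 (0-1): L=4.7794, (cx,cy)=(0.3339,0.9426)
member 1 (0-2): L=3.3140, (cx,cy)=(1.0000,0.0000)
member 2 (1-2): L=4.8215, (cx,cy)=(0.3563,-0.9344)
member 3 (1-3): L=3.5252, (cx,cy)=(0.9968,0.0797)
member 4 (2-3): L=5.1119, (cx,cy)=(0.3513,0.9362)
member 5 (2-4): L=3.7860, (cx,cy)=(1.0000,0.0000)
member 6 (3-4): L=5.1832, (cx,cy)=(0.3839,-0.9234)
solve A·x = −loads:
  F[0-1] = -424.1170 N (compression)
  F[0-2] = +1009.0980 N (tension)
  F[1-2] = +403.4303 N (tension)
  F[1-3] = -286.2905 N (compression)
  F[2-3] = +197.4793 N (tension)
  F[2-4] = +391.4176 N (tension)
  F[3-4] = -1019.5016 N (compression)
  Rx@0 = -867.4700 N
  Ry@0 = +399.7709 N
  Ry@4 = +941.3691 N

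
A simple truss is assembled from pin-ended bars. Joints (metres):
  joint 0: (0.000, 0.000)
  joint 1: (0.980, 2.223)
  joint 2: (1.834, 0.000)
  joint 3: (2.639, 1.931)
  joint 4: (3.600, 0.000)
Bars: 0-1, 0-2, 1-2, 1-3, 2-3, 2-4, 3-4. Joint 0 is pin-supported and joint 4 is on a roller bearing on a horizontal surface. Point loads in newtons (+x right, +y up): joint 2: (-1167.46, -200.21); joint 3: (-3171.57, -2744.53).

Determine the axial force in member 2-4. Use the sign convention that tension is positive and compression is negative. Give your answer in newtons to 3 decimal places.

205.385

N=5 nodes, M=7 members, R=3 reactions → 2N=10, M+R=10
member 0 (0-1): L=2.4294, (cx,cy)=(0.4034,0.9150)
member 1 (0-2): L=1.8340, (cx,cy)=(1.0000,0.0000)
member 2 (1-2): L=2.3814, (cx,cy)=(0.3586,-0.9335)
member 3 (1-3): L=1.6845, (cx,cy)=(0.9849,-0.1733)
member 4 (2-3): L=2.0921, (cx,cy)=(0.3848,0.9230)
member 5 (2-4): L=1.7660, (cx,cy)=(1.0000,0.0000)
member 6 (3-4): L=2.1569, (cx,cy)=(0.4455,-0.8953)
solve A·x = −loads:
  F[0-1] = -2767.1741 N (compression)
  F[0-2] = -3222.7884 N (compression)
  F[1-2] = +3134.9027 N (tension)
  F[1-3] = -2274.8986 N (compression)
  F[2-3] = -2953.5864 N (compression)
  F[2-4] = +205.3852 N (tension)
  F[3-4] = -460.9765 N (compression)
  Rx@0 = +4339.0300 N
  Ry@0 = +2532.0461 N
  Ry@4 = +412.6939 N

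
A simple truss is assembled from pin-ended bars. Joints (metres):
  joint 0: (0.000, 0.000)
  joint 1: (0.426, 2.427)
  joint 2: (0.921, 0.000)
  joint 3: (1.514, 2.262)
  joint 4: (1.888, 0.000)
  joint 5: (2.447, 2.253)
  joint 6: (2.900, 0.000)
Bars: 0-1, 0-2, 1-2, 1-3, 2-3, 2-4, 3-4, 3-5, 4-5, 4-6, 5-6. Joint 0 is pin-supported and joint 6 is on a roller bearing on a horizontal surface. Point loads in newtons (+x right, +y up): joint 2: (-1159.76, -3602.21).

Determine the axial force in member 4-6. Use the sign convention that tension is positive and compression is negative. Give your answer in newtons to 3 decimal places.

N=7 nodes, M=11 members, R=3 reactions → 2N=14, M+R=14
member 0 (0-1): L=2.4641, (cx,cy)=(0.1729,0.9849)
member 1 (0-2): L=0.9210, (cx,cy)=(1.0000,0.0000)
member 2 (1-2): L=2.4770, (cx,cy)=(0.1998,-0.9798)
member 3 (1-3): L=1.1004, (cx,cy)=(0.9887,-0.1499)
member 4 (2-3): L=2.3384, (cx,cy)=(0.2536,0.9673)
member 5 (2-4): L=0.9670, (cx,cy)=(1.0000,0.0000)
member 6 (3-4): L=2.2927, (cx,cy)=(0.1631,-0.9866)
member 7 (3-5): L=0.9330, (cx,cy)=(1.0000,-0.0096)
member 8 (4-5): L=2.3213, (cx,cy)=(0.2408,0.9706)
member 9 (4-6): L=1.0120, (cx,cy)=(1.0000,0.0000)
member 10 (5-6): L=2.2981, (cx,cy)=(0.1971,-0.9804)
solve A·x = −loads:
  F[0-1] = -2495.7780 N (compression)
  F[0-2] = -728.2840 N (compression)
  F[1-2] = +2657.7947 N (tension)
  F[1-3] = -973.6200 N (compression)
  F[2-3] = +1031.7533 N (tension)
  F[2-4] = +700.9730 N (tension)
  F[3-4] = -1154.5318 N (compression)
  F[3-5] = -512.6630 N (compression)
  F[4-5] = +1173.6042 N (tension)
  F[4-6] = +230.0211 N (tension)
  F[5-6] = -1166.9077 N (compression)
  Rx@0 = +1159.7600 N
  Ry@0 = +2458.1978 N
  Ry@6 = +1144.0122 N

230.021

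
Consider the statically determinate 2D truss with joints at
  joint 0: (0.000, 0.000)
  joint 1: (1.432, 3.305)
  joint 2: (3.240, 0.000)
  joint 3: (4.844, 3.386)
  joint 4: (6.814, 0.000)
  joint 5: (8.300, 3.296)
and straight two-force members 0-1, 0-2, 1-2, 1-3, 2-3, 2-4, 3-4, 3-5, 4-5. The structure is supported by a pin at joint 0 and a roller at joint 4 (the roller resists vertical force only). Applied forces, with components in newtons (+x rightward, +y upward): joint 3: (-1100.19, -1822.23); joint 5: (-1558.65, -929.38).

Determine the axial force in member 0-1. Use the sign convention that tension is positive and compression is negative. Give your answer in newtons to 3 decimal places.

-1770.743

N=6 nodes, M=9 members, R=3 reactions → 2N=12, M+R=12
member 0 (0-1): L=3.6019, (cx,cy)=(0.3976,0.9176)
member 1 (0-2): L=3.2400, (cx,cy)=(1.0000,0.0000)
member 2 (1-2): L=3.7672, (cx,cy)=(0.4799,-0.8773)
member 3 (1-3): L=3.4130, (cx,cy)=(0.9997,0.0237)
member 4 (2-3): L=3.7467, (cx,cy)=(0.4281,0.9037)
member 5 (2-4): L=3.5740, (cx,cy)=(1.0000,0.0000)
member 6 (3-4): L=3.9174, (cx,cy)=(0.5029,-0.8644)
member 7 (3-5): L=3.4572, (cx,cy)=(0.9997,-0.0260)
member 8 (4-5): L=3.6155, (cx,cy)=(0.4110,0.9116)
solve A·x = −loads:
  F[0-1] = -1770.7434 N (compression)
  F[0-2] = -1954.8482 N (compression)
  F[1-2] = +1809.4666 N (tension)
  F[1-3] = -1572.8529 N (compression)
  F[2-3] = -1756.5669 N (compression)
  F[2-4] = -334.4275 N (compression)
  F[3-4] = -194.4934 N (compression)
  F[3-5] = -1126.7963 N (compression)
  F[4-5] = -1051.6461 N (compression)
  Rx@0 = +2658.8400 N
  Ry@0 = +1624.7855 N
  Ry@4 = +1126.8245 N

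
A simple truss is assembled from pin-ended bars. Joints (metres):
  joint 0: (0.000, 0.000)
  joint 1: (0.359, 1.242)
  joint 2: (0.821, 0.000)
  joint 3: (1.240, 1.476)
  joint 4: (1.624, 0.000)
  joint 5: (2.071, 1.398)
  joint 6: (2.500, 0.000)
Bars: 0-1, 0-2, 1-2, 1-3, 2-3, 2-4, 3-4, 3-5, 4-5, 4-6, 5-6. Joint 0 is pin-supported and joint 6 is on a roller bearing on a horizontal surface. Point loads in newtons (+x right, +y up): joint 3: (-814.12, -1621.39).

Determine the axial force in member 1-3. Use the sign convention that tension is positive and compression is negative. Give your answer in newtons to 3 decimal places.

-807.841

N=7 nodes, M=11 members, R=3 reactions → 2N=14, M+R=14
member 0 (0-1): L=1.2928, (cx,cy)=(0.2777,0.9607)
member 1 (0-2): L=0.8210, (cx,cy)=(1.0000,0.0000)
member 2 (1-2): L=1.3251, (cx,cy)=(0.3486,-0.9373)
member 3 (1-3): L=0.9115, (cx,cy)=(0.9665,0.2567)
member 4 (2-3): L=1.5343, (cx,cy)=(0.2731,0.9620)
member 5 (2-4): L=0.8030, (cx,cy)=(1.0000,0.0000)
member 6 (3-4): L=1.5251, (cx,cy)=(0.2518,-0.9678)
member 7 (3-5): L=0.8347, (cx,cy)=(0.9956,-0.0935)
member 8 (4-5): L=1.4677, (cx,cy)=(0.3046,0.9525)
member 9 (4-6): L=0.8760, (cx,cy)=(1.0000,0.0000)
member 10 (5-6): L=1.4623, (cx,cy)=(0.2934,-0.9560)
solve A·x = −loads:
  F[0-1] = -1350.9666 N (compression)
  F[0-2] = -438.9803 N (compression)
  F[1-2] = +1163.4587 N (tension)
  F[1-3] = -807.8406 N (compression)
  F[2-3] = -1133.5452 N (compression)
  F[2-4] = +276.2038 N (tension)
  F[3-4] = -315.2331 N (compression)
  F[3-5] = -197.6992 N (compression)
  F[4-5] = +320.2930 N (tension)
  F[4-6] = +99.2877 N (tension)
  F[5-6] = -338.4444 N (compression)
  Rx@0 = +814.1200 N
  Ry@0 = +1297.8370 N
  Ry@6 = +323.5530 N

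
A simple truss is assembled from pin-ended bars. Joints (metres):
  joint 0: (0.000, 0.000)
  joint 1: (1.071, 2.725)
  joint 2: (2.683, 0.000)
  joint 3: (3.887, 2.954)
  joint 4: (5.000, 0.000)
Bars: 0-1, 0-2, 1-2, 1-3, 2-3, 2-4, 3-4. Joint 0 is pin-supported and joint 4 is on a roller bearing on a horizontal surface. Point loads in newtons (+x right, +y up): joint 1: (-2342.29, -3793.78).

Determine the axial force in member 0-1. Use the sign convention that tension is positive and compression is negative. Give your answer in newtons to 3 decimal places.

N=5 nodes, M=7 members, R=3 reactions → 2N=10, M+R=10
member 0 (0-1): L=2.9279, (cx,cy)=(0.3658,0.9307)
member 1 (0-2): L=2.6830, (cx,cy)=(1.0000,0.0000)
member 2 (1-2): L=3.1661, (cx,cy)=(0.5091,-0.8607)
member 3 (1-3): L=2.8253, (cx,cy)=(0.9967,0.0811)
member 4 (2-3): L=3.1899, (cx,cy)=(0.3774,0.9260)
member 5 (2-4): L=2.3170, (cx,cy)=(1.0000,0.0000)
member 6 (3-4): L=3.1567, (cx,cy)=(0.3526,-0.9358)
solve A·x = −loads:
  F[0-1] = -4574.7413 N (compression)
  F[0-2] = -668.8966 N (compression)
  F[1-2] = +574.5751 N (tension)
  F[1-3] = +377.5974 N (tension)
  F[2-3] = -534.0248 N (compression)
  F[2-4] = -174.7946 N (compression)
  F[3-4] = +495.7573 N (tension)
  Rx@0 = +2342.2900 N
  Ry@0 = +4257.7004 N
  Ry@4 = -463.9204 N

-4574.741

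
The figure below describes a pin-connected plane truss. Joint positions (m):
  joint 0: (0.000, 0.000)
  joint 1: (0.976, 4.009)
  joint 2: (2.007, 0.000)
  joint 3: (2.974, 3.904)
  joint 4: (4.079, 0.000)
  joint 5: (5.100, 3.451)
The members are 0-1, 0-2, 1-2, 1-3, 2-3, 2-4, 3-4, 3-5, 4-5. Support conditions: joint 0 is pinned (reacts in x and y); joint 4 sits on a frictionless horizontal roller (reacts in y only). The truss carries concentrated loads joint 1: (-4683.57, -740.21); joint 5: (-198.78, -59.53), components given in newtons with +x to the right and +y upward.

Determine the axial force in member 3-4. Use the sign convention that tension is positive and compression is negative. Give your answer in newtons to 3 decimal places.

N=6 nodes, M=9 members, R=3 reactions → 2N=12, M+R=12
member 0 (0-1): L=4.1261, (cx,cy)=(0.2365,0.9716)
member 1 (0-2): L=2.0070, (cx,cy)=(1.0000,0.0000)
member 2 (1-2): L=4.1394, (cx,cy)=(0.2491,-0.9685)
member 3 (1-3): L=2.0008, (cx,cy)=(0.9986,-0.0525)
member 4 (2-3): L=4.0220, (cx,cy)=(0.2404,0.9707)
member 5 (2-4): L=2.0720, (cx,cy)=(1.0000,0.0000)
member 6 (3-4): L=4.0574, (cx,cy)=(0.2723,-0.9622)
member 7 (3-5): L=2.1737, (cx,cy)=(0.9780,-0.2084)
member 8 (4-5): L=3.5989, (cx,cy)=(0.2837,0.9589)
solve A·x = −loads:
  F[0-1] = -5474.9405 N (compression)
  F[0-2] = -3587.2896 N (compression)
  F[1-2] = +4606.7565 N (tension)
  F[1-3] = +2244.2114 N (tension)
  F[2-3] = -4596.4081 N (compression)
  F[2-4] = -1334.7892 N (compression)
  F[3-4] = +4796.9969 N (tension)
  F[3-5] = -174.2500 N (compression)
  F[4-5] = -99.9500 N (compression)
  Rx@0 = +4882.3500 N
  Ry@0 = +5319.5669 N
  Ry@4 = -4519.8269 N

4796.997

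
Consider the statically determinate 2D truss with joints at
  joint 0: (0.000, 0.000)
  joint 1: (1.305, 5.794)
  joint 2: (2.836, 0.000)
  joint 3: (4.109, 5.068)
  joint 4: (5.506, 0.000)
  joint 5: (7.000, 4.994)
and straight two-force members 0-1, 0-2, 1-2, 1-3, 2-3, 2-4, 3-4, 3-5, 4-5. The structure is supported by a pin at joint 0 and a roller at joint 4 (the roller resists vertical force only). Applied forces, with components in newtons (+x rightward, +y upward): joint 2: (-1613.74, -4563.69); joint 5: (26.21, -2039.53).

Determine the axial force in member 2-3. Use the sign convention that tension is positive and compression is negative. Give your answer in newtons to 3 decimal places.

2789.314

N=6 nodes, M=9 members, R=3 reactions → 2N=12, M+R=12
member 0 (0-1): L=5.9391, (cx,cy)=(0.2197,0.9756)
member 1 (0-2): L=2.8360, (cx,cy)=(1.0000,0.0000)
member 2 (1-2): L=5.9929, (cx,cy)=(0.2555,-0.9668)
member 3 (1-3): L=2.8965, (cx,cy)=(0.9681,-0.2507)
member 4 (2-3): L=5.2254, (cx,cy)=(0.2436,0.9699)
member 5 (2-4): L=2.6700, (cx,cy)=(1.0000,0.0000)
member 6 (3-4): L=5.2570, (cx,cy)=(0.2657,-0.9640)
member 7 (3-5): L=2.8919, (cx,cy)=(0.9997,-0.0256)
member 8 (4-5): L=5.2127, (cx,cy)=(0.2866,0.9580)
solve A·x = −loads:
  F[0-1] = -1676.8507 N (compression)
  F[0-2] = -1219.0780 N (compression)
  F[1-2] = +1922.1974 N (tension)
  F[1-3] = -887.8595 N (compression)
  F[2-3] = +2789.3144 N (tension)
  F[2-4] = +206.2048 N (tension)
  F[3-4] = -3053.7841 N (compression)
  F[3-5] = +631.7248 N (tension)
  F[4-5] = -2111.9670 N (compression)
  Rx@0 = +1587.5300 N
  Ry@0 = +1635.8703 N
  Ry@4 = +4967.3497 N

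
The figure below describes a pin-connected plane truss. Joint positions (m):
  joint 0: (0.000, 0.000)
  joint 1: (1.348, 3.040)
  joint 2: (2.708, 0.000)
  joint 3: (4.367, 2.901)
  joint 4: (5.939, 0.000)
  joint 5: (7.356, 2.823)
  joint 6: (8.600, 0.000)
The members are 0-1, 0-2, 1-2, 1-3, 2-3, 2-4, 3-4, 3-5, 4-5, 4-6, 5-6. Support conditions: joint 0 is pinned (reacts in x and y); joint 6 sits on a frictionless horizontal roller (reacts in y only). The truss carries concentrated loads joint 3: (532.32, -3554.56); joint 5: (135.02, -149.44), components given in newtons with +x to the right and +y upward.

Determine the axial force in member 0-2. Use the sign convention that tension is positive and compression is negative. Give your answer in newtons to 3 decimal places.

N=7 nodes, M=11 members, R=3 reactions → 2N=14, M+R=14
member 0 (0-1): L=3.3255, (cx,cy)=(0.4054,0.9142)
member 1 (0-2): L=2.7080, (cx,cy)=(1.0000,0.0000)
member 2 (1-2): L=3.3303, (cx,cy)=(0.4084,-0.9128)
member 3 (1-3): L=3.0222, (cx,cy)=(0.9989,-0.0460)
member 4 (2-3): L=3.3419, (cx,cy)=(0.4964,0.8681)
member 5 (2-4): L=3.2310, (cx,cy)=(1.0000,0.0000)
member 6 (3-4): L=3.2995, (cx,cy)=(0.4764,-0.8792)
member 7 (3-5): L=2.9900, (cx,cy)=(0.9997,-0.0261)
member 8 (4-5): L=3.1587, (cx,cy)=(0.4486,0.8937)
member 9 (4-6): L=2.6610, (cx,cy)=(1.0000,0.0000)
member 10 (5-6): L=3.0849, (cx,cy)=(0.4032,-0.9151)
solve A·x = −loads:
  F[0-1] = -1692.6146 N (compression)
  F[0-2] = +1353.4533 N (tension)
  F[1-2] = +1766.0837 N (tension)
  F[1-3] = -1408.8129 N (compression)
  F[2-3] = -1857.1081 N (compression)
  F[2-4] = +2996.5842 N (tension)
  F[3-4] = -2229.5945 N (compression)
  F[3-5] = -1799.9319 N (compression)
  F[4-5] = +2193.3788 N (tension)
  F[4-6] = +950.3764 N (tension)
  F[5-6] = -2356.7972 N (compression)
  Rx@0 = -667.3400 N
  Ry@0 = +1547.3179 N
  Ry@6 = +2156.6821 N

1353.453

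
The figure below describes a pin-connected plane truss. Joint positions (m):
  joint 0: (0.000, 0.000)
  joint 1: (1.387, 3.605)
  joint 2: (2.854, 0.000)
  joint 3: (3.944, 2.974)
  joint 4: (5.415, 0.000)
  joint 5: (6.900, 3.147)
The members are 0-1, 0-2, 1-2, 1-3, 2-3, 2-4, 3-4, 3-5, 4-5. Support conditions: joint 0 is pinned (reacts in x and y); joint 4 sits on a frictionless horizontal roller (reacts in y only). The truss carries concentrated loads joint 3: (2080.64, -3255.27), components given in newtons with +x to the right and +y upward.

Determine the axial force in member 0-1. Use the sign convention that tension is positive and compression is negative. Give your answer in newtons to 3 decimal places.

N=6 nodes, M=9 members, R=3 reactions → 2N=12, M+R=12
member 0 (0-1): L=3.8626, (cx,cy)=(0.3591,0.9333)
member 1 (0-2): L=2.8540, (cx,cy)=(1.0000,0.0000)
member 2 (1-2): L=3.8921, (cx,cy)=(0.3769,-0.9262)
member 3 (1-3): L=2.6337, (cx,cy)=(0.9709,-0.2396)
member 4 (2-3): L=3.1675, (cx,cy)=(0.3441,0.9389)
member 5 (2-4): L=2.5610, (cx,cy)=(1.0000,0.0000)
member 6 (3-4): L=3.3179, (cx,cy)=(0.4434,-0.8963)
member 7 (3-5): L=2.9611, (cx,cy)=(0.9983,0.0584)
member 8 (4-5): L=3.4798, (cx,cy)=(0.4268,0.9044)
solve A·x = −loads:
  F[0-1] = +276.8822 N (tension)
  F[0-2] = +1981.2162 N (tension)
  F[1-2] = -339.5828 N (compression)
  F[1-3] = +234.2421 N (tension)
  F[2-3] = +334.9972 N (tension)
  F[2-4] = +1737.9394 N (tension)
  F[3-4] = -3920.0026 N (compression)
  F[3-5] = +0.0000 N (tension)
  F[4-5] = -0.0000 N (compression)
  Rx@0 = -2080.6400 N
  Ry@0 = -258.4157 N
  Ry@4 = +3513.6857 N

276.882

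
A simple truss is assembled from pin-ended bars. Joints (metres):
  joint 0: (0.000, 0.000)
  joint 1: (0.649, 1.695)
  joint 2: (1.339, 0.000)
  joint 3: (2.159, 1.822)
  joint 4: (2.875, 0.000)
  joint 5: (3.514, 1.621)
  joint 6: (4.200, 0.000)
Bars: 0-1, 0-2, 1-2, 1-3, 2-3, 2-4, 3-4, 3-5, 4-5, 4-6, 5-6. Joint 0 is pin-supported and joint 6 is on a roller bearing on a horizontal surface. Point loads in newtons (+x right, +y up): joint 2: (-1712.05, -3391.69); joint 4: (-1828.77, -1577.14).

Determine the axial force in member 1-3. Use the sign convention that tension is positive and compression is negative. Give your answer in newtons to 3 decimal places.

N=7 nodes, M=11 members, R=3 reactions → 2N=14, M+R=14
member 0 (0-1): L=1.8150, (cx,cy)=(0.3576,0.9339)
member 1 (0-2): L=1.3390, (cx,cy)=(1.0000,0.0000)
member 2 (1-2): L=1.8301, (cx,cy)=(0.3770,-0.9262)
member 3 (1-3): L=1.5153, (cx,cy)=(0.9965,0.0838)
member 4 (2-3): L=1.9980, (cx,cy)=(0.4104,0.9119)
member 5 (2-4): L=1.5360, (cx,cy)=(1.0000,0.0000)
member 6 (3-4): L=1.9576, (cx,cy)=(0.3657,-0.9307)
member 7 (3-5): L=1.3698, (cx,cy)=(0.9892,-0.1467)
member 8 (4-5): L=1.7424, (cx,cy)=(0.3667,0.9303)
member 9 (4-6): L=1.3250, (cx,cy)=(1.0000,0.0000)
member 10 (5-6): L=1.7602, (cx,cy)=(0.3897,-0.9209)
solve A·x = −loads:
  F[0-1] = -3006.7295 N (compression)
  F[0-2] = -2465.6866 N (compression)
  F[1-2] = +2836.9195 N (tension)
  F[1-3] = -2152.3281 N (compression)
  F[2-3] = +837.9618 N (tension)
  F[2-4] = -27.9191 N (compression)
  F[3-4] = -361.2439 N (compression)
  F[3-5] = -1686.9868 N (compression)
  F[4-5] = +2056.6514 N (tension)
  F[4-6] = +914.4803 N (tension)
  F[5-6] = -2346.4298 N (compression)
  Rx@0 = +3540.8200 N
  Ry@0 = +2807.9370 N
  Ry@6 = +2160.8930 N

-2152.328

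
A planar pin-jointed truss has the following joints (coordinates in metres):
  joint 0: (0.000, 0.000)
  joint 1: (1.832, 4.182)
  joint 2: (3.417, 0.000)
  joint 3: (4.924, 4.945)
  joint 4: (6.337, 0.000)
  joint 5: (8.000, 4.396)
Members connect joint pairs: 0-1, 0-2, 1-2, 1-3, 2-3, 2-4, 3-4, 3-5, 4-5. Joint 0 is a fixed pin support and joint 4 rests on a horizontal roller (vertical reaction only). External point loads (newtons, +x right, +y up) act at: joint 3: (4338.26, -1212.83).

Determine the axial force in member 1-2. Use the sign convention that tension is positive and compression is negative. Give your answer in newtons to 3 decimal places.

N=6 nodes, M=9 members, R=3 reactions → 2N=12, M+R=12
member 0 (0-1): L=4.5657, (cx,cy)=(0.4013,0.9160)
member 1 (0-2): L=3.4170, (cx,cy)=(1.0000,0.0000)
member 2 (1-2): L=4.4723, (cx,cy)=(0.3544,-0.9351)
member 3 (1-3): L=3.1848, (cx,cy)=(0.9709,0.2396)
member 4 (2-3): L=5.1695, (cx,cy)=(0.2915,0.9566)
member 5 (2-4): L=2.9200, (cx,cy)=(1.0000,0.0000)
member 6 (3-4): L=5.1429, (cx,cy)=(0.2747,-0.9615)
member 7 (3-5): L=3.1246, (cx,cy)=(0.9844,-0.1757)
member 8 (4-5): L=4.7000, (cx,cy)=(0.3538,0.9353)
solve A·x = −loads:
  F[0-1] = +3400.6447 N (tension)
  F[0-2] = +2973.7329 N (tension)
  F[1-2] = -2716.8988 N (compression)
  F[1-3] = +2397.2239 N (tension)
  F[2-3] = +2655.9071 N (tension)
  F[2-4] = +1236.6123 N (tension)
  F[3-4] = -4500.9161 N (compression)
  F[3-5] = -0.0000 N (compression)
  F[4-5] = +0.0000 N (tension)
  Rx@0 = -4338.2600 N
  Ry@0 = -3114.8756 N
  Ry@4 = +4327.7056 N

-2716.899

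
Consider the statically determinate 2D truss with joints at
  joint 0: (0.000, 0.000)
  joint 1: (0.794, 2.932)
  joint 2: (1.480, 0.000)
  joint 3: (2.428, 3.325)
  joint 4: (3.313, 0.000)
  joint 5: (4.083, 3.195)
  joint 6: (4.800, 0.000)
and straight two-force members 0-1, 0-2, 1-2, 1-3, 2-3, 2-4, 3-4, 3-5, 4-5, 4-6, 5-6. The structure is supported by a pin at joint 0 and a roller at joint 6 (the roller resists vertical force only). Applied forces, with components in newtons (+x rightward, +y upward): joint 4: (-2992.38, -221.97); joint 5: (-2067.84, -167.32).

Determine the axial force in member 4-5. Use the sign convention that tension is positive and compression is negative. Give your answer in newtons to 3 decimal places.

N=7 nodes, M=11 members, R=3 reactions → 2N=14, M+R=14
member 0 (0-1): L=3.0376, (cx,cy)=(0.2614,0.9652)
member 1 (0-2): L=1.4800, (cx,cy)=(1.0000,0.0000)
member 2 (1-2): L=3.0112, (cx,cy)=(0.2278,-0.9737)
member 3 (1-3): L=1.6806, (cx,cy)=(0.9723,0.2338)
member 4 (2-3): L=3.4575, (cx,cy)=(0.2742,0.9617)
member 5 (2-4): L=1.8330, (cx,cy)=(1.0000,0.0000)
member 6 (3-4): L=3.4408, (cx,cy)=(0.2572,-0.9664)
member 7 (3-5): L=1.6601, (cx,cy)=(0.9969,-0.0783)
member 8 (4-5): L=3.2865, (cx,cy)=(0.2343,0.9722)
member 9 (4-6): L=1.4870, (cx,cy)=(1.0000,0.0000)
member 10 (5-6): L=3.2745, (cx,cy)=(0.2190,-0.9757)
solve A·x = −loads:
  F[0-1] = -1523.1177 N (compression)
  F[0-2] = -4662.0924 N (compression)
  F[1-2] = +1336.3271 N (tension)
  F[1-3] = -722.6013 N (compression)
  F[2-3] = -1353.0399 N (compression)
  F[2-4] = -3986.6688 N (compression)
  F[3-4] = +1642.9621 N (tension)
  F[3-5] = -1500.7467 N (compression)
  F[4-5] = -1404.8171 N (compression)
  F[4-6] = -242.5623 N (compression)
  F[5-6] = +1107.7567 N (tension)
  Rx@0 = +5060.2200 N
  Ry@0 = +1470.1639 N
  Ry@6 = -1080.8739 N

-1404.817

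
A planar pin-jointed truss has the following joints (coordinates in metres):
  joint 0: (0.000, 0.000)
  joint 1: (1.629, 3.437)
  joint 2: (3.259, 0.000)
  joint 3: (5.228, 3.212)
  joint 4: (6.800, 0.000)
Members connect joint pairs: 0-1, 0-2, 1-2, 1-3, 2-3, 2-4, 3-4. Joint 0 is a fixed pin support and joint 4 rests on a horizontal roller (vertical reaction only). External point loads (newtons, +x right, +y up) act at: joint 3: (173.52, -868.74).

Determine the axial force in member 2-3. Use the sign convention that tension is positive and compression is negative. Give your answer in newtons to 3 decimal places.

-147.944

N=5 nodes, M=7 members, R=3 reactions → 2N=10, M+R=10
member 0 (0-1): L=3.8035, (cx,cy)=(0.4283,0.9036)
member 1 (0-2): L=3.2590, (cx,cy)=(1.0000,0.0000)
member 2 (1-2): L=3.8039, (cx,cy)=(0.4285,-0.9035)
member 3 (1-3): L=3.6060, (cx,cy)=(0.9981,-0.0624)
member 4 (2-3): L=3.7675, (cx,cy)=(0.5226,0.8526)
member 5 (2-4): L=3.5410, (cx,cy)=(1.0000,0.0000)
member 6 (3-4): L=3.5760, (cx,cy)=(0.4396,-0.8982)
solve A·x = −loads:
  F[0-1] = -131.5451 N (compression)
  F[0-2] = +229.8594 N (tension)
  F[1-2] = +139.5970 N (tension)
  F[1-3] = -116.3841 N (compression)
  F[2-3] = -147.9444 N (compression)
  F[2-4] = +366.9976 N (tension)
  F[3-4] = -834.8610 N (compression)
  Rx@0 = -173.5200 N
  Ry@0 = +118.8696 N
  Ry@4 = +749.8704 N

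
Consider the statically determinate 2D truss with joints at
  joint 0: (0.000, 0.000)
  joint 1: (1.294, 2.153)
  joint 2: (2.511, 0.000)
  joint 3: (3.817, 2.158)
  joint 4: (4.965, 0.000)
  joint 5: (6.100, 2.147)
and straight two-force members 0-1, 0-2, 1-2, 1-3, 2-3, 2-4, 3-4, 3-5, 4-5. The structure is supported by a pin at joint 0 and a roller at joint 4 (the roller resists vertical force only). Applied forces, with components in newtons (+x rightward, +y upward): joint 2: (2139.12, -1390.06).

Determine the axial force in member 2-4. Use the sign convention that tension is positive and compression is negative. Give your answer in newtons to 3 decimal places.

373.983

N=6 nodes, M=9 members, R=3 reactions → 2N=12, M+R=12
member 0 (0-1): L=2.5119, (cx,cy)=(0.5151,0.8571)
member 1 (0-2): L=2.5110, (cx,cy)=(1.0000,0.0000)
member 2 (1-2): L=2.4732, (cx,cy)=(0.4921,-0.8705)
member 3 (1-3): L=2.5230, (cx,cy)=(1.0000,0.0020)
member 4 (2-3): L=2.5224, (cx,cy)=(0.5178,0.8555)
member 5 (2-4): L=2.4540, (cx,cy)=(1.0000,0.0000)
member 6 (3-4): L=2.4444, (cx,cy)=(0.4697,-0.8829)
member 7 (3-5): L=2.2830, (cx,cy)=(1.0000,-0.0048)
member 8 (4-5): L=2.4285, (cx,cy)=(0.4674,0.8841)
solve A·x = −loads:
  F[0-1] = -801.5935 N (compression)
  F[0-2] = +2552.0525 N (tension)
  F[1-2] = +787.3946 N (tension)
  F[1-3] = -800.3983 N (compression)
  F[2-3] = +823.5798 N (tension)
  F[2-4] = +373.9826 N (tension)
  F[3-4] = -796.2945 N (compression)
  F[3-5] = -0.0000 N (compression)
  F[4-5] = +0.0000 N (tension)
  Rx@0 = -2139.1200 N
  Ry@0 = +687.0508 N
  Ry@4 = +703.0092 N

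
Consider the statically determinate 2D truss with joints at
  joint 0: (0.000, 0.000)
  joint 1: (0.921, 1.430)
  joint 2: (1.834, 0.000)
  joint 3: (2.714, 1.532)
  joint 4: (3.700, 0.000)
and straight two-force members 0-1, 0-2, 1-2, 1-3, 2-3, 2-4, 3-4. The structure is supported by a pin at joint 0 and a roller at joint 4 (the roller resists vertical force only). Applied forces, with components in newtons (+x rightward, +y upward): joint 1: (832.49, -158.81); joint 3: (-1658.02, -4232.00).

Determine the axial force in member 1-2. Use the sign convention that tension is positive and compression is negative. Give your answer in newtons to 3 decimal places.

N=5 nodes, M=7 members, R=3 reactions → 2N=10, M+R=10
member 0 (0-1): L=1.7009, (cx,cy)=(0.5415,0.8407)
member 1 (0-2): L=1.8340, (cx,cy)=(1.0000,0.0000)
member 2 (1-2): L=1.6966, (cx,cy)=(0.5381,-0.8429)
member 3 (1-3): L=1.7959, (cx,cy)=(0.9984,0.0568)
member 4 (2-3): L=1.7668, (cx,cy)=(0.4981,0.8671)
member 5 (2-4): L=1.8660, (cx,cy)=(1.0000,0.0000)
member 6 (3-4): L=1.8219, (cx,cy)=(0.5412,-0.8409)
solve A·x = −loads:
  F[0-1] = -1917.1832 N (compression)
  F[0-2] = +212.5682 N (tension)
  F[1-2] = +1541.6505 N (tension)
  F[1-3] = -2704.5676 N (compression)
  F[2-3] = -1498.5071 N (compression)
  F[2-4] = +1788.5707 N (tension)
  F[3-4] = -3304.8155 N (compression)
  Rx@0 = +825.5300 N
  Ry@0 = +1611.8138 N
  Ry@4 = +2778.9962 N

1541.650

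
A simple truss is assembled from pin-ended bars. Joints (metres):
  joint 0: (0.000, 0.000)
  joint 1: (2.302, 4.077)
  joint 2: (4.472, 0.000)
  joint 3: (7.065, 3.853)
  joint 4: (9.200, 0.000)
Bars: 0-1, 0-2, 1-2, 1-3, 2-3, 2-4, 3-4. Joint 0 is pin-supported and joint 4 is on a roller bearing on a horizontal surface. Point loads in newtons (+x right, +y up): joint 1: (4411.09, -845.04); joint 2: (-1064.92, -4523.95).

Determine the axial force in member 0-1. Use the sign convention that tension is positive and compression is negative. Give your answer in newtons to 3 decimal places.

-1152.676

N=5 nodes, M=7 members, R=3 reactions → 2N=10, M+R=10
member 0 (0-1): L=4.6820, (cx,cy)=(0.4917,0.8708)
member 1 (0-2): L=4.4720, (cx,cy)=(1.0000,0.0000)
member 2 (1-2): L=4.6185, (cx,cy)=(0.4698,-0.8827)
member 3 (1-3): L=4.7683, (cx,cy)=(0.9989,-0.0470)
member 4 (2-3): L=4.6443, (cx,cy)=(0.5583,0.8296)
member 5 (2-4): L=4.7280, (cx,cy)=(1.0000,0.0000)
member 6 (3-4): L=4.4050, (cx,cy)=(0.4847,-0.8747)
solve A·x = −loads:
  F[0-1] = -1152.6761 N (compression)
  F[0-2] = +3912.9064 N (tension)
  F[1-2] = +456.3893 N (tension)
  F[1-3] = -5197.9980 N (compression)
  F[2-3] = +4967.3976 N (tension)
  F[2-4] = +2418.8508 N (tension)
  F[3-4] = -4990.6254 N (compression)
  Rx@0 = -3346.1700 N
  Ry@0 = +1003.7291 N
  Ry@4 = +4365.2609 N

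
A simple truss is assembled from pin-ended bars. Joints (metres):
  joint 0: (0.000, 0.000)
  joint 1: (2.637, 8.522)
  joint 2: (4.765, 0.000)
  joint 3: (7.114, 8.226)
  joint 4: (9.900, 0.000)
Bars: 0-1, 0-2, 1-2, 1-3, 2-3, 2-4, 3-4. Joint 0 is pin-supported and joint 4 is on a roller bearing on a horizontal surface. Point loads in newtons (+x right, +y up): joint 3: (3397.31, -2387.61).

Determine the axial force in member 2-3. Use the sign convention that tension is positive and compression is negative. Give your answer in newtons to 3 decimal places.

2321.011

N=5 nodes, M=7 members, R=3 reactions → 2N=10, M+R=10
member 0 (0-1): L=8.9207, (cx,cy)=(0.2956,0.9553)
member 1 (0-2): L=4.7650, (cx,cy)=(1.0000,0.0000)
member 2 (1-2): L=8.7837, (cx,cy)=(0.2423,-0.9702)
member 3 (1-3): L=4.4868, (cx,cy)=(0.9978,-0.0660)
member 4 (2-3): L=8.5548, (cx,cy)=(0.2746,0.9616)
member 5 (2-4): L=5.1350, (cx,cy)=(1.0000,0.0000)
member 6 (3-4): L=8.6850, (cx,cy)=(0.3208,-0.9472)
solve A·x = −loads:
  F[0-1] = +2251.5712 N (tension)
  F[0-2] = +2731.7325 N (tension)
  F[1-2] = -2300.3277 N (compression)
  F[1-3] = +1225.5425 N (tension)
  F[2-3] = +2321.0108 N (tension)
  F[2-4] = +1537.1291 N (tension)
  F[3-4] = -4791.7929 N (compression)
  Rx@0 = -3397.3100 N
  Ry@0 = -2150.9485 N
  Ry@4 = +4538.5585 N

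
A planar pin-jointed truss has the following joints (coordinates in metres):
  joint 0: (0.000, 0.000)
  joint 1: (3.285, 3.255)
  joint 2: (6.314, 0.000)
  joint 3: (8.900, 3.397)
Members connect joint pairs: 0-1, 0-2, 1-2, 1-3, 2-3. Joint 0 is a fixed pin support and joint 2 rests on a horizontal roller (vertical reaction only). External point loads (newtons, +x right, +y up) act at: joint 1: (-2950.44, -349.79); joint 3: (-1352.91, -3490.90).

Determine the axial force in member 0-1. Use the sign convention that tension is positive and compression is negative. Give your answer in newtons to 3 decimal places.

-1402.196

N=4 nodes, M=5 members, R=3 reactions → 2N=8, M+R=8
member 0 (0-1): L=4.6245, (cx,cy)=(0.7103,0.7039)
member 1 (0-2): L=6.3140, (cx,cy)=(1.0000,0.0000)
member 2 (1-2): L=4.4463, (cx,cy)=(0.6812,-0.7321)
member 3 (1-3): L=5.6168, (cx,cy)=(0.9997,0.0253)
member 4 (2-3): L=4.2693, (cx,cy)=(0.6057,0.7957)
solve A·x = −loads:
  F[0-1] = -1402.1963 N (compression)
  F[0-2] = -3307.3098 N (compression)
  F[1-2] = +916.3042 N (tension)
  F[1-3] = +1330.6060 N (tension)
  F[2-3] = -4429.5998 N (compression)
  Rx@0 = +4303.3500 N
  Ry@0 = +986.9439 N
  Ry@2 = +2853.7461 N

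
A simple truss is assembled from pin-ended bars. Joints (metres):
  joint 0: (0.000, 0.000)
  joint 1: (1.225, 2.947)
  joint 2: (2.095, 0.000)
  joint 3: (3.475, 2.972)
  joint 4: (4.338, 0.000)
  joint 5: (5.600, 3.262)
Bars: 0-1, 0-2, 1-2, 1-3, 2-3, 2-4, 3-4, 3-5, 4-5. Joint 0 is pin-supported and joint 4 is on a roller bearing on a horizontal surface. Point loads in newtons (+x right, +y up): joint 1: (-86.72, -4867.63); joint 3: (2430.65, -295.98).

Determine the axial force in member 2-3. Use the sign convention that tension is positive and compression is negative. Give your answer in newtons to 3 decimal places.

3219.948

N=6 nodes, M=9 members, R=3 reactions → 2N=12, M+R=12
member 0 (0-1): L=3.1915, (cx,cy)=(0.3838,0.9234)
member 1 (0-2): L=2.0950, (cx,cy)=(1.0000,0.0000)
member 2 (1-2): L=3.0727, (cx,cy)=(0.2831,-0.9591)
member 3 (1-3): L=2.2501, (cx,cy)=(0.9999,0.0111)
member 4 (2-3): L=3.2768, (cx,cy)=(0.4211,0.9070)
member 5 (2-4): L=2.2430, (cx,cy)=(1.0000,0.0000)
member 6 (3-4): L=3.0948, (cx,cy)=(0.2789,-0.9603)
member 7 (3-5): L=2.1447, (cx,cy)=(0.9908,0.1352)
member 8 (4-5): L=3.4976, (cx,cy)=(0.3608,0.9326)
solve A·x = −loads:
  F[0-1] = -2106.9990 N (compression)
  F[0-2] = +3152.6732 N (tension)
  F[1-2] = -3045.0721 N (compression)
  F[1-3] = +140.1527 N (tension)
  F[2-3] = +3219.9476 N (tension)
  F[2-4] = +934.4341 N (tension)
  F[3-4] = -3350.9286 N (compression)
  F[3-5] = -0.0000 N (compression)
  F[4-5] = +0.0000 N (tension)
  Rx@0 = -2343.9300 N
  Ry@0 = +1945.6051 N
  Ry@4 = +3218.0049 N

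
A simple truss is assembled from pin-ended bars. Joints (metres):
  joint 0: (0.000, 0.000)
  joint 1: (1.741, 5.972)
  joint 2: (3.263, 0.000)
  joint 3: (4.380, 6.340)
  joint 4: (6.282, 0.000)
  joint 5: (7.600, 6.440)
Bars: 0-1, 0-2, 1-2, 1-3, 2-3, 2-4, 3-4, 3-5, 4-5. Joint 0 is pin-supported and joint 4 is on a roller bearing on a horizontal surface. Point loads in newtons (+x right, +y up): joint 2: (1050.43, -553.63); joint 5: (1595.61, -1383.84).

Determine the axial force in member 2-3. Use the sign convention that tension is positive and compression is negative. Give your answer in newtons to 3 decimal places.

N=6 nodes, M=9 members, R=3 reactions → 2N=12, M+R=12
member 0 (0-1): L=6.2206, (cx,cy)=(0.2799,0.9600)
member 1 (0-2): L=3.2630, (cx,cy)=(1.0000,0.0000)
member 2 (1-2): L=6.1629, (cx,cy)=(0.2470,-0.9690)
member 3 (1-3): L=2.6645, (cx,cy)=(0.9904,0.1381)
member 4 (2-3): L=6.4376, (cx,cy)=(0.1735,0.9848)
member 5 (2-4): L=3.0190, (cx,cy)=(1.0000,0.0000)
member 6 (3-4): L=6.6192, (cx,cy)=(0.2873,-0.9578)
member 7 (3-5): L=3.2216, (cx,cy)=(0.9995,0.0310)
member 8 (4-5): L=6.5735, (cx,cy)=(0.2005,0.9797)
solve A·x = −loads:
  F[0-1] = +1729.1185 N (tension)
  F[0-2] = +2162.1003 N (tension)
  F[1-2] = -1587.0359 N (compression)
  F[1-3] = +884.3520 N (tension)
  F[2-3] = +2123.7204 N (tension)
  F[2-4] = +351.2449 N (tension)
  F[3-4] = -2249.8069 N (compression)
  F[3-5] = +1891.7540 N (tension)
  F[4-5] = -1472.4628 N (compression)
  Rx@0 = -2646.0400 N
  Ry@0 = -1660.0160 N
  Ry@4 = +3597.4860 N

2123.720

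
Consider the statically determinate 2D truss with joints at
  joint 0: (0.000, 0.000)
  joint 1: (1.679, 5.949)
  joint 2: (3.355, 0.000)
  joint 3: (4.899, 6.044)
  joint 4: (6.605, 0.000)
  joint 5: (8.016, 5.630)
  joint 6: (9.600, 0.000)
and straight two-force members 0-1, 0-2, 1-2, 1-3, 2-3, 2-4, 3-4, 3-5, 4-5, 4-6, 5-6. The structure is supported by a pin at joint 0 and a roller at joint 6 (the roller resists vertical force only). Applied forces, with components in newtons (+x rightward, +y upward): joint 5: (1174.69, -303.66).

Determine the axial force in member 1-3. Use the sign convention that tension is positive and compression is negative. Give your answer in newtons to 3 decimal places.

357.445

N=7 nodes, M=11 members, R=3 reactions → 2N=14, M+R=14
member 0 (0-1): L=6.1814, (cx,cy)=(0.2716,0.9624)
member 1 (0-2): L=3.3550, (cx,cy)=(1.0000,0.0000)
member 2 (1-2): L=6.1806, (cx,cy)=(0.2712,-0.9625)
member 3 (1-3): L=3.2214, (cx,cy)=(0.9996,0.0295)
member 4 (2-3): L=6.2381, (cx,cy)=(0.2475,0.9689)
member 5 (2-4): L=3.2500, (cx,cy)=(1.0000,0.0000)
member 6 (3-4): L=6.2802, (cx,cy)=(0.2716,-0.9624)
member 7 (3-5): L=3.1444, (cx,cy)=(0.9913,-0.1317)
member 8 (4-5): L=5.8041, (cx,cy)=(0.2431,0.9700)
member 9 (4-6): L=2.9950, (cx,cy)=(1.0000,0.0000)
member 10 (5-6): L=5.8486, (cx,cy)=(0.2708,-0.9626)
solve A·x = −loads:
  F[0-1] = +663.7574 N (tension)
  F[0-2] = +994.3992 N (tension)
  F[1-2] = -652.7184 N (compression)
  F[1-3] = +357.4452 N (tension)
  F[2-3] = +648.4378 N (tension)
  F[2-4] = +656.9046 N (tension)
  F[3-4] = -763.8594 N (compression)
  F[3-5] = +731.6568 N (tension)
  F[4-5] = +757.8713 N (tension)
  F[4-6] = +265.1618 N (tension)
  F[5-6] = -979.0541 N (compression)
  Rx@0 = -1174.6900 N
  Ry@0 = -638.8028 N
  Ry@6 = +942.4628 N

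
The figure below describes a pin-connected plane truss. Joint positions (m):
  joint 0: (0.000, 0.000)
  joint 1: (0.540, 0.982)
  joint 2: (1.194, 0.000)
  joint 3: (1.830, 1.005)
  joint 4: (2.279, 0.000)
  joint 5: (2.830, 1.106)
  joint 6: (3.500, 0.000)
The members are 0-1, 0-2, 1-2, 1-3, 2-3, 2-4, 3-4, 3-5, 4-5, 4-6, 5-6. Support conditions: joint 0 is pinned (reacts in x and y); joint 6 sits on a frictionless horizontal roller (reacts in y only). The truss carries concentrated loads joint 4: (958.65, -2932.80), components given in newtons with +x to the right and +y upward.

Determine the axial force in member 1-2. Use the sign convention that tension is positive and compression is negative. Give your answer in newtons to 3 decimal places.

1202.926

N=7 nodes, M=11 members, R=3 reactions → 2N=14, M+R=14
member 0 (0-1): L=1.1207, (cx,cy)=(0.4819,0.8763)
member 1 (0-2): L=1.1940, (cx,cy)=(1.0000,0.0000)
member 2 (1-2): L=1.1798, (cx,cy)=(0.5543,-0.8323)
member 3 (1-3): L=1.2902, (cx,cy)=(0.9998,0.0178)
member 4 (2-3): L=1.1893, (cx,cy)=(0.5348,0.8450)
member 5 (2-4): L=1.0850, (cx,cy)=(1.0000,0.0000)
member 6 (3-4): L=1.1007, (cx,cy)=(0.4079,-0.9130)
member 7 (3-5): L=1.0051, (cx,cy)=(0.9949,0.1005)
member 8 (4-5): L=1.2357, (cx,cy)=(0.4459,0.8951)
member 9 (4-6): L=1.2210, (cx,cy)=(1.0000,0.0000)
member 10 (5-6): L=1.2931, (cx,cy)=(0.5181,-0.8553)
solve A·x = −loads:
  F[0-1] = -1167.6166 N (compression)
  F[0-2] = +1521.2663 N (tension)
  F[1-2] = +1202.9260 N (tension)
  F[1-3] = -1229.6044 N (compression)
  F[2-3] = -1184.8495 N (compression)
  F[2-4] = +2821.6596 N (tension)
  F[3-4] = +875.0212 N (tension)
  F[3-5] = -2231.2317 N (compression)
  F[4-5] = +2384.0333 N (tension)
  F[4-6] = +1156.8536 N (tension)
  F[5-6] = -2232.7464 N (compression)
  Rx@0 = -958.6500 N
  Ry@0 = +1023.1282 N
  Ry@6 = +1909.6718 N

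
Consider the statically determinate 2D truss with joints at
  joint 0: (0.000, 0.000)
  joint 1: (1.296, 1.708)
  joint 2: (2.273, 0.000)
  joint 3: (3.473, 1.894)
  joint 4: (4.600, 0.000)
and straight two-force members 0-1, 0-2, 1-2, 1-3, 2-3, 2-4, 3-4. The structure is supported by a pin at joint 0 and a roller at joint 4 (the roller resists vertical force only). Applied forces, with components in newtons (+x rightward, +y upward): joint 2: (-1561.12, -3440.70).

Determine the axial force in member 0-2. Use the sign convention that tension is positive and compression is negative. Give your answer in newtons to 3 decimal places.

-240.425

N=5 nodes, M=7 members, R=3 reactions → 2N=10, M+R=10
member 0 (0-1): L=2.1440, (cx,cy)=(0.6045,0.7966)
member 1 (0-2): L=2.2730, (cx,cy)=(1.0000,0.0000)
member 2 (1-2): L=1.9677, (cx,cy)=(0.4965,-0.8680)
member 3 (1-3): L=2.1849, (cx,cy)=(0.9964,0.0851)
member 4 (2-3): L=2.2421, (cx,cy)=(0.5352,0.8447)
member 5 (2-4): L=2.3270, (cx,cy)=(1.0000,0.0000)
member 6 (3-4): L=2.2039, (cx,cy)=(0.5114,-0.8594)
solve A·x = −loads:
  F[0-1] = -2184.8875 N (compression)
  F[0-2] = -240.4251 N (compression)
  F[1-2] = +1787.8121 N (tension)
  F[1-3] = -2216.4286 N (compression)
  F[2-3] = +2236.0365 N (tension)
  F[2-4] = +1011.6548 N (tension)
  F[3-4] = -1978.3759 N (compression)
  Rx@0 = +1561.1200 N
  Ry@0 = +1740.5454 N
  Ry@4 = +1700.1546 N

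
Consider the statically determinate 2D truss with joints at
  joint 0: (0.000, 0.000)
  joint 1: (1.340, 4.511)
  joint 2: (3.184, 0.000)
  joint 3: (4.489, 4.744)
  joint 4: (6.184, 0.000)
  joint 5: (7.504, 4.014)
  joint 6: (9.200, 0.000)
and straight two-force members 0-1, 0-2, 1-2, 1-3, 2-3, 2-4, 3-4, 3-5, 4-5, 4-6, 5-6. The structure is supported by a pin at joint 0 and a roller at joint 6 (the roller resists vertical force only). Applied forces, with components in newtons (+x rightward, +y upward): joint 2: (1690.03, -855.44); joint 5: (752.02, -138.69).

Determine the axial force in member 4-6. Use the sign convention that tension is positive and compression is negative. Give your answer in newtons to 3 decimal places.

311.520

N=7 nodes, M=11 members, R=3 reactions → 2N=14, M+R=14
member 0 (0-1): L=4.7058, (cx,cy)=(0.2848,0.9586)
member 1 (0-2): L=3.1840, (cx,cy)=(1.0000,0.0000)
member 2 (1-2): L=4.8733, (cx,cy)=(0.3784,-0.9256)
member 3 (1-3): L=3.1576, (cx,cy)=(0.9973,0.0738)
member 4 (2-3): L=4.9202, (cx,cy)=(0.2652,0.9642)
member 5 (2-4): L=3.0000, (cx,cy)=(1.0000,0.0000)
member 6 (3-4): L=5.0377, (cx,cy)=(0.3365,-0.9417)
member 7 (3-5): L=3.1021, (cx,cy)=(0.9719,-0.2353)
member 8 (4-5): L=4.2255, (cx,cy)=(0.3124,0.9500)
member 9 (4-6): L=3.0160, (cx,cy)=(1.0000,0.0000)
member 10 (5-6): L=4.3576, (cx,cy)=(0.3892,-0.9212)
solve A·x = −loads:
  F[0-1] = -267.9332 N (compression)
  F[0-2] = +2518.3450 N (tension)
  F[1-2] = +263.4058 N (tension)
  F[1-3] = -176.4449 N (compression)
  F[2-3] = +634.3380 N (tension)
  F[2-4] = +759.7371 N (tension)
  F[3-4] = -693.6857 N (compression)
  F[3-5] = +232.2028 N (tension)
  F[4-5] = +687.6565 N (tension)
  F[4-6] = +311.5202 N (tension)
  F[5-6] = -800.3999 N (compression)
  Rx@0 = -2442.0500 N
  Ry@0 = +256.8410 N
  Ry@6 = +737.2890 N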